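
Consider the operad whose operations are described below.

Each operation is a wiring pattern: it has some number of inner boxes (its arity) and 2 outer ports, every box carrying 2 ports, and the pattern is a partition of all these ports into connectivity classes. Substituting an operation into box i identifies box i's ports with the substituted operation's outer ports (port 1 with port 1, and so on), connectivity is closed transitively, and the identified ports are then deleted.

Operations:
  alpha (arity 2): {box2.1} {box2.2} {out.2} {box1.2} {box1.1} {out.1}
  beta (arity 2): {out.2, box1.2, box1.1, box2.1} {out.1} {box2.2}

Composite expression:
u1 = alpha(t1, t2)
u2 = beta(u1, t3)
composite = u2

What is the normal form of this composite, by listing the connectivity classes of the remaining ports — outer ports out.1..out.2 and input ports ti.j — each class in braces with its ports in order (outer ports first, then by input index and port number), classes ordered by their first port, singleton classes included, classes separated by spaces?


{out.1} {out.2, t3.1} {t1.1} {t1.2} {t2.1} {t2.2} {t3.2}

Substituting into beta glues patterns; closure does the rest.
through alpha, on inputs (t1, t2): {out.1} {out.2} {t1.1} {t1.2} {t2.1} {t2.2} (out.j = stage outer ports)
through beta, on inputs (t1, t2, t3): {out.1} {out.2, t3.1} {t1.1} {t1.2} {t2.1} {t2.2} {t3.2} (out.j = stage outer ports)


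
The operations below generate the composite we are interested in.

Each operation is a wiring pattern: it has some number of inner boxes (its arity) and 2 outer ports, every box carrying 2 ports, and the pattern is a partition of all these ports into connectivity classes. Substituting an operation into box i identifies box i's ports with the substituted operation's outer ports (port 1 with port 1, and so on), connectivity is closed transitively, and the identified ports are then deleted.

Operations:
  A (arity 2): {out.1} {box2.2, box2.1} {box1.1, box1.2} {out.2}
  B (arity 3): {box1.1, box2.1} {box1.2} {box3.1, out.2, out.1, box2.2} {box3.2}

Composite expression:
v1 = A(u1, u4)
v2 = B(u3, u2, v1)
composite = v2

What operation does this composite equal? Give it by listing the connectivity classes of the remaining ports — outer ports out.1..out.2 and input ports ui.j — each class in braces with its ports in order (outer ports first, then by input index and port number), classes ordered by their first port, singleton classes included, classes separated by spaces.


Substituting into B glues patterns; closure does the rest.
composing A on (u1, u4), with out.j its own outer ports: {out.1} {out.2} {u1.1, u1.2} {u4.1, u4.2}
composing B on (u3, u2, u1, u4), with out.j its own outer ports: {out.1, out.2, u2.2} {u1.1, u1.2} {u2.1, u3.1} {u3.2} {u4.1, u4.2}

{out.1, out.2, u2.2} {u1.1, u1.2} {u2.1, u3.1} {u3.2} {u4.1, u4.2}


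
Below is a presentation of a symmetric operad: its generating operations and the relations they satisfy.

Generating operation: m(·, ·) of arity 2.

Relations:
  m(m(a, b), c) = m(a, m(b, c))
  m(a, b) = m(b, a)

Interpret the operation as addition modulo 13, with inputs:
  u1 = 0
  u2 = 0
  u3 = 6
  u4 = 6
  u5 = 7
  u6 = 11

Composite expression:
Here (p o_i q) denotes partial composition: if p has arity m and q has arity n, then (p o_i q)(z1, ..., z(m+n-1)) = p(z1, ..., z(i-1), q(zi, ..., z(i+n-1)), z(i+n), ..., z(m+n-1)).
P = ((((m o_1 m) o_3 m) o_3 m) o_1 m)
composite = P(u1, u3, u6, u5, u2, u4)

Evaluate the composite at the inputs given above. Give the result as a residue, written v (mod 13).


4 (mod 13)

m(u1, u3) = 6
m(m(u1, u3), u6) = 4
m(u5, u2) = 7
m(m(u5, u2), u4) = 0
m(m(m(u1, u3), u6), m(m(u5, u2), u4)) = 4


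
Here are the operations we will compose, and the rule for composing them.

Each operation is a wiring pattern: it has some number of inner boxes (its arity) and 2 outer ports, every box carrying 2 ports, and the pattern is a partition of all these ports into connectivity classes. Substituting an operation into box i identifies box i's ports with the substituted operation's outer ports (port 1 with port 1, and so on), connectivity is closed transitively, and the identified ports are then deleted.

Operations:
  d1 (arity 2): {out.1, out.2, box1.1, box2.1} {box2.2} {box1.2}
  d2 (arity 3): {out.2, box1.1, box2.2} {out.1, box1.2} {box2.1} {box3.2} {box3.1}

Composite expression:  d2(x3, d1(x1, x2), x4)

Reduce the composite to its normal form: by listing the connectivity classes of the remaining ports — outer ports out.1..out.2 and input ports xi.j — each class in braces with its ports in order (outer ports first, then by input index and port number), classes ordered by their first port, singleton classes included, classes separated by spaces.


Reachability decides: close wires over d2-identified ports.
after d1, the pattern on (x1, x2) reads {out.1, out.2, x1.1, x2.1} {x1.2} {x2.2} (out.j = its outer ports)
after d2, the pattern on (x3, x1, x2, x4) reads {out.1, x3.2} {out.2, x1.1, x2.1, x3.1} {x1.2} {x2.2} {x4.1} {x4.2} (out.j = its outer ports)

{out.1, x3.2} {out.2, x1.1, x2.1, x3.1} {x1.2} {x2.2} {x4.1} {x4.2}


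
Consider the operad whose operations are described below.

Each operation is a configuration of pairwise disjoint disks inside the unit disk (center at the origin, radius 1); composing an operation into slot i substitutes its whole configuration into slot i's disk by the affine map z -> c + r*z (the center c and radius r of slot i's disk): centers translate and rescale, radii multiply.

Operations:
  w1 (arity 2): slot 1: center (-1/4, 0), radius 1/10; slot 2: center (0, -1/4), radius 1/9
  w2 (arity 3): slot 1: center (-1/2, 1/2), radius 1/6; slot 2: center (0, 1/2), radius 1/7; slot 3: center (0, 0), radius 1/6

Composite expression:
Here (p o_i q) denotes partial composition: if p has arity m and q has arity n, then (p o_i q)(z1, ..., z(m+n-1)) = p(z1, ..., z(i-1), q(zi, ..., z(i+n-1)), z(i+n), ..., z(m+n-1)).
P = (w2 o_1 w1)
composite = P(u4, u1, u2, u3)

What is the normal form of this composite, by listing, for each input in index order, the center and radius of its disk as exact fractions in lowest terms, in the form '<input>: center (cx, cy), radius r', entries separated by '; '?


u1: center (-1/2, 11/24), radius 1/54; u2: center (0, 1/2), radius 1/7; u3: center (0, 0), radius 1/6; u4: center (-13/24, 1/2), radius 1/60

Each u-disk chains the slot maps above it in w2; radii multiply.
tracing u4 down its 2-map path: center (-13/24, 1/2), radius 1/60
tracing u1 down its 2-map path: center (-1/2, 11/24), radius 1/54
tracing u2 down its 1-map path: center (0, 1/2), radius 1/7
tracing u3 down its 1-map path: center (0, 0), radius 1/6


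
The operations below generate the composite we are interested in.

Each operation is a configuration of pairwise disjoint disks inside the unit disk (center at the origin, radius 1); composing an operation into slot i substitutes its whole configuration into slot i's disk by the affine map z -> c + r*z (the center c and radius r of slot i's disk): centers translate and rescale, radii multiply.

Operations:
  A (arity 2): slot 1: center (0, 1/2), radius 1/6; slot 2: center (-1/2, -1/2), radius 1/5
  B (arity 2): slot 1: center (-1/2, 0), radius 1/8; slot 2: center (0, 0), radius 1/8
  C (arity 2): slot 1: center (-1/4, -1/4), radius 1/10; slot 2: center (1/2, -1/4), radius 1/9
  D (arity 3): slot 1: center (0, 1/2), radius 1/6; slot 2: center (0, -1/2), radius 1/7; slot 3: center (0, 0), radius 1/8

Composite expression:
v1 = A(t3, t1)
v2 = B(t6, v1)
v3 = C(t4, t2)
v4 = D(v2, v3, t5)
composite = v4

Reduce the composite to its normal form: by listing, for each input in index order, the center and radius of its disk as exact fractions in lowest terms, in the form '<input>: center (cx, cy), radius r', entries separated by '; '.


Affine substitution under D: radii multiply and t-centers shift.
input t6: composing its 2 substitution steps yields center (-1/12, 1/2), radius 1/48
input t3: composing its 3 substitution steps yields center (0, 49/96), radius 1/288
input t1: composing its 3 substitution steps yields center (-1/96, 47/96), radius 1/240
input t4: composing its 2 substitution steps yields center (-1/28, -15/28), radius 1/70
input t2: composing its 2 substitution steps yields center (1/14, -15/28), radius 1/63
input t5: composing its 1 substitution step yields center (0, 0), radius 1/8

t1: center (-1/96, 47/96), radius 1/240; t2: center (1/14, -15/28), radius 1/63; t3: center (0, 49/96), radius 1/288; t4: center (-1/28, -15/28), radius 1/70; t5: center (0, 0), radius 1/8; t6: center (-1/12, 1/2), radius 1/48


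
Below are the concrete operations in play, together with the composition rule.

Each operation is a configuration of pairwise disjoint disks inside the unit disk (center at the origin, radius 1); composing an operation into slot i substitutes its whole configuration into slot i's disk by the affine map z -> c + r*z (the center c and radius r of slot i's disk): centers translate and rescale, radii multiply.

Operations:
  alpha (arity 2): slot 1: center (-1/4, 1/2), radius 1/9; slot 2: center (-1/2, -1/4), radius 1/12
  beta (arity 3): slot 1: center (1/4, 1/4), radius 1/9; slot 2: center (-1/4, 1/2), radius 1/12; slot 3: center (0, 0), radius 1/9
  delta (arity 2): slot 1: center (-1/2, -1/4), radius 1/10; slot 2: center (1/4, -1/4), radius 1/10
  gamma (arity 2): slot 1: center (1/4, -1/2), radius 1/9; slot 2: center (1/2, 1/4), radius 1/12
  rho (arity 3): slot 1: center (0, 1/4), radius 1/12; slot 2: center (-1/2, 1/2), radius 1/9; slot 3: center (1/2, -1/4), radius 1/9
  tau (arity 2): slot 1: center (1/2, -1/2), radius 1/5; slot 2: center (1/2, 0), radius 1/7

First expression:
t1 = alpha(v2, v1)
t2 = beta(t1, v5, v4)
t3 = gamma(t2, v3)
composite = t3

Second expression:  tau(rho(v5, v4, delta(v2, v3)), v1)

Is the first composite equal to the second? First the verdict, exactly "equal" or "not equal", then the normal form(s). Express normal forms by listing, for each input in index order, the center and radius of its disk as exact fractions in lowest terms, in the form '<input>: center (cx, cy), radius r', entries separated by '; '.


not equal — first v1: center (22/81, -77/162), radius 1/972; v2: center (89/324, -151/324), radius 1/729; v3: center (1/2, 1/4), radius 1/12; v4: center (1/4, -1/2), radius 1/81; v5: center (2/9, -4/9), radius 1/108, second v1: center (1/2, 0), radius 1/7; v2: center (53/90, -5/9), radius 1/450; v3: center (109/180, -5/9), radius 1/450; v4: center (2/5, -2/5), radius 1/45; v5: center (1/2, -9/20), radius 1/60

The first expression reduces to v1: center (22/81, -77/162), radius 1/972; v2: center (89/324, -151/324), radius 1/729; v3: center (1/2, 1/4), radius 1/12; v4: center (1/4, -1/2), radius 1/81; v5: center (2/9, -4/9), radius 1/108
The second expression reduces to v1: center (1/2, 0), radius 1/7; v2: center (53/90, -5/9), radius 1/450; v3: center (109/180, -5/9), radius 1/450; v4: center (2/5, -2/5), radius 1/45; v5: center (1/2, -9/20), radius 1/60
They disagree, so not equal.


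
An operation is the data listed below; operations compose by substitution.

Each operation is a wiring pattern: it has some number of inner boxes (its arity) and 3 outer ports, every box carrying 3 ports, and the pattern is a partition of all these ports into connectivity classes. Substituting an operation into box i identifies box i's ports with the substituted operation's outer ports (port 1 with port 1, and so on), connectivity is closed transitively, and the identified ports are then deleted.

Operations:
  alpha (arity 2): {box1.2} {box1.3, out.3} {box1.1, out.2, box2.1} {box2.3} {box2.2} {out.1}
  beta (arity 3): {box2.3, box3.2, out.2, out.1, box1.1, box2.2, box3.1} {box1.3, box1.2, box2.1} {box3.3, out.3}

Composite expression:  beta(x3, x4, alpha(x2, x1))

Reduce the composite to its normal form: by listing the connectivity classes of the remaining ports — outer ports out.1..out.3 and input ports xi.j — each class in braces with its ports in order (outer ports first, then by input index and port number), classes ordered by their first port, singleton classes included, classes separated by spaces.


Reachability decides: close wires over beta-identified ports.
alpha over (x2, x1) gives {out.1} {out.2, x1.1, x2.1} {out.3, x2.3} {x1.2} {x1.3} {x2.2}, out.j being that stage's outer ports
beta over (x3, x4, x2, x1) gives {out.1, out.2, x1.1, x2.1, x3.1, x4.2, x4.3} {out.3, x2.3} {x1.2} {x1.3} {x2.2} {x3.2, x3.3, x4.1}, out.j being that stage's outer ports

{out.1, out.2, x1.1, x2.1, x3.1, x4.2, x4.3} {out.3, x2.3} {x1.2} {x1.3} {x2.2} {x3.2, x3.3, x4.1}


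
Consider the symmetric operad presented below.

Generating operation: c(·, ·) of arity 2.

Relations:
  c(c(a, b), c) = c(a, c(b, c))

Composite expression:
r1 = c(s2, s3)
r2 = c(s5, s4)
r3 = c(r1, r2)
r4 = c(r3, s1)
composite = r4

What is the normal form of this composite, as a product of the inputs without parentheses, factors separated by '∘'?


Associativity of c dissolves the nesting; only the s-input order survives.
c(s2, s3) collapses to s2 ∘ s3
c(s5, s4) collapses to s5 ∘ s4
c(c(s2, s3), c(s5, s4)) collapses to s2 ∘ s3 ∘ s5 ∘ s4
c(c(c(s2, s3), c(s5, s4)), s1) collapses to s2 ∘ s3 ∘ s5 ∘ s4 ∘ s1

s2 ∘ s3 ∘ s5 ∘ s4 ∘ s1


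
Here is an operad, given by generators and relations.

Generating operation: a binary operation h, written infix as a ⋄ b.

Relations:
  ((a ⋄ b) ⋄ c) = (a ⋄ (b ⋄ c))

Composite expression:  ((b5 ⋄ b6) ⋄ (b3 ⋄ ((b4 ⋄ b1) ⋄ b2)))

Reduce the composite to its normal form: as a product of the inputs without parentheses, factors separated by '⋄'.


All parenthesizations of h agree; list the b-inputs left to right.
(b5 ⋄ b6) reduces to b5 ⋄ b6
(b4 ⋄ b1) reduces to b4 ⋄ b1
((b4 ⋄ b1) ⋄ b2) reduces to b4 ⋄ b1 ⋄ b2
(b3 ⋄ ((b4 ⋄ b1) ⋄ b2)) reduces to b3 ⋄ b4 ⋄ b1 ⋄ b2
((b5 ⋄ b6) ⋄ (b3 ⋄ ((b4 ⋄ b1) ⋄ b2))) reduces to b5 ⋄ b6 ⋄ b3 ⋄ b4 ⋄ b1 ⋄ b2

b5 ⋄ b6 ⋄ b3 ⋄ b4 ⋄ b1 ⋄ b2


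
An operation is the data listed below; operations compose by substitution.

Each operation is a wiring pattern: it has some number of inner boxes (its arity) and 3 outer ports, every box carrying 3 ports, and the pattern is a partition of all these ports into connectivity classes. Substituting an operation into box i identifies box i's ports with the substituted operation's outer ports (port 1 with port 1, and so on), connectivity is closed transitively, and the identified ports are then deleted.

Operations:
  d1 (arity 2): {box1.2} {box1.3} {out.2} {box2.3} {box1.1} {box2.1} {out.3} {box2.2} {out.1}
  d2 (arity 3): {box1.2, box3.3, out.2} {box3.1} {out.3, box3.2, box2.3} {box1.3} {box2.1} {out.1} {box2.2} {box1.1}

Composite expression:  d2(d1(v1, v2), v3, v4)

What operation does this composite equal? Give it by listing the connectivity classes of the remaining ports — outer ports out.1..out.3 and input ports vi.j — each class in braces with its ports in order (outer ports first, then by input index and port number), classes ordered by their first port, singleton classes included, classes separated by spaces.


{out.1} {out.2, v4.3} {out.3, v3.3, v4.2} {v1.1} {v1.2} {v1.3} {v2.1} {v2.2} {v2.3} {v3.1} {v3.2} {v4.1}

Connectivity passes through glued d2-boundaries; trace each wire chain.
the subtree at d1 composes to {out.1} {out.2} {out.3} {v1.1} {v1.2} {v1.3} {v2.1} {v2.2} {v2.3} on (v1, v2); out.j = own outer ports
the subtree at d2 composes to {out.1} {out.2, v4.3} {out.3, v3.3, v4.2} {v1.1} {v1.2} {v1.3} {v2.1} {v2.2} {v2.3} {v3.1} {v3.2} {v4.1} on (v1, v2, v3, v4); out.j = own outer ports


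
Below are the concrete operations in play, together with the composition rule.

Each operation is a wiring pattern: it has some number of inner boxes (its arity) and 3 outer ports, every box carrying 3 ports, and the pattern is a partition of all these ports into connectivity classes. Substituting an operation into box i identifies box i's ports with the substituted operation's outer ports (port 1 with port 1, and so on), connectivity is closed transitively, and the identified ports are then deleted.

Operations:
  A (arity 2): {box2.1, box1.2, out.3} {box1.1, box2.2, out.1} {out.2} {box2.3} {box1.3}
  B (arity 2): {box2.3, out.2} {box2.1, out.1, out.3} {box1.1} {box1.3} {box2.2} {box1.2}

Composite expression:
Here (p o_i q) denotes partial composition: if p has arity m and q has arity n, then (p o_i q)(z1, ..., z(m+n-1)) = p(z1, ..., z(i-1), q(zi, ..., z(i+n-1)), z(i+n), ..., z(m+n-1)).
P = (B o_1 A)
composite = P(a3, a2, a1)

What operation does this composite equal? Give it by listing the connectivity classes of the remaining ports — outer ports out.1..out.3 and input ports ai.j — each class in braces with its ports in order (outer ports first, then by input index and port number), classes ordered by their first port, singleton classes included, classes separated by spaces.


{out.1, out.3, a1.1} {out.2, a1.3} {a1.2} {a2.1, a3.2} {a2.2, a3.1} {a2.3} {a3.3}

Two ports join when wires chain via B-identified ports.
stage A: inputs (a3, a2), connectivity {out.1, a2.2, a3.1} {out.2} {out.3, a2.1, a3.2} {a2.3} {a3.3}, out.j its boundary
stage B: inputs (a3, a2, a1), connectivity {out.1, out.3, a1.1} {out.2, a1.3} {a1.2} {a2.1, a3.2} {a2.2, a3.1} {a2.3} {a3.3}, out.j its boundary


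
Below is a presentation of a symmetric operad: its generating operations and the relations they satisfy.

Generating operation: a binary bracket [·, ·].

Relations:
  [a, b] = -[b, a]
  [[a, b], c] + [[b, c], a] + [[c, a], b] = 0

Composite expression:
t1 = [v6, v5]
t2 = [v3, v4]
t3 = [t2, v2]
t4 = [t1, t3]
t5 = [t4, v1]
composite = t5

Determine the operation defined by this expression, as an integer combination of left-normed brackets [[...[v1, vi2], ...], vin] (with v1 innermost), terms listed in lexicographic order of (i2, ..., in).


[[[[[v1, v2], v3], v4], v5], v6] - [[[[[v1, v2], v3], v4], v6], v5] - [[[[[v1, v2], v4], v3], v5], v6] + [[[[[v1, v2], v4], v3], v6], v5] - [[[[[v1, v3], v4], v2], v5], v6] + [[[[[v1, v3], v4], v2], v6], v5] + [[[[[v1, v4], v3], v2], v5], v6] - [[[[[v1, v4], v3], v2], v6], v5] - [[[[[v1, v5], v6], v2], v3], v4] + [[[[[v1, v5], v6], v2], v4], v3] + [[[[[v1, v5], v6], v3], v4], v2] - [[[[[v1, v5], v6], v4], v3], v2] + [[[[[v1, v6], v5], v2], v3], v4] - [[[[[v1, v6], v5], v2], v4], v3] - [[[[[v1, v6], v5], v3], v4], v2] + [[[[[v1, v6], v5], v4], v3], v2]

Antisymmetry and Jacobi reduce to v1-anchored left-normed brackets.
Composite bracket: [[[v6, v5], [[v3, v4], v2]], v1]
Expanding via [a, b] = ab - ba: 32 signed words (2^5 = 32).
Words beginning with v1 determine it all:
  v1v2v3v4v5v6 appears with sign +1, giving the term +[[[[[v1, v2], v3], v4], v5], v6]
  v1v2v3v4v6v5 appears with sign -1, giving the term -[[[[[v1, v2], v3], v4], v6], v5]
  v1v2v4v3v5v6 appears with sign -1, giving the term -[[[[[v1, v2], v4], v3], v5], v6]
  v1v2v4v3v6v5 appears with sign +1, giving the term +[[[[[v1, v2], v4], v3], v6], v5]
  v1v3v4v2v5v6 appears with sign -1, giving the term -[[[[[v1, v3], v4], v2], v5], v6]
  v1v3v4v2v6v5 appears with sign +1, giving the term +[[[[[v1, v3], v4], v2], v6], v5]
  v1v4v3v2v5v6 appears with sign +1, giving the term +[[[[[v1, v4], v3], v2], v5], v6]
  v1v4v3v2v6v5 appears with sign -1, giving the term -[[[[[v1, v4], v3], v2], v6], v5]
  v1v5v6v2v3v4 appears with sign -1, giving the term -[[[[[v1, v5], v6], v2], v3], v4]
  v1v5v6v2v4v3 appears with sign +1, giving the term +[[[[[v1, v5], v6], v2], v4], v3]
  v1v5v6v3v4v2 appears with sign +1, giving the term +[[[[[v1, v5], v6], v3], v4], v2]
  v1v5v6v4v3v2 appears with sign -1, giving the term -[[[[[v1, v5], v6], v4], v3], v2]
  v1v6v5v2v3v4 appears with sign +1, giving the term +[[[[[v1, v6], v5], v2], v3], v4]
  v1v6v5v2v4v3 appears with sign -1, giving the term -[[[[[v1, v6], v5], v2], v4], v3]
  v1v6v5v3v4v2 appears with sign -1, giving the term -[[[[[v1, v6], v5], v3], v4], v2]
  v1v6v5v4v3v2 appears with sign +1, giving the term +[[[[[v1, v6], v5], v4], v3], v2]


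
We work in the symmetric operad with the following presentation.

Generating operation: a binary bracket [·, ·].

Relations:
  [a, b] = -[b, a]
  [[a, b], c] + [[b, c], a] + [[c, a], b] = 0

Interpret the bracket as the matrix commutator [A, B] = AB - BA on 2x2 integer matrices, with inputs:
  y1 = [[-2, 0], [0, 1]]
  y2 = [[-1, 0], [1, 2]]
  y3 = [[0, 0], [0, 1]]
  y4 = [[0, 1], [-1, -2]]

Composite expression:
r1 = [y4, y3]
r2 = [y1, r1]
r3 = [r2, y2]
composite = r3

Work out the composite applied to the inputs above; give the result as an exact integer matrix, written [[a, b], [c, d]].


[[-3, -9], [-9, 3]]

[y4, y3] = [[0, 1], [1, 0]]
[y1, [y4, y3]] = [[0, -3], [3, 0]]
[[y1, [y4, y3]], y2] = [[-3, -9], [-9, 3]]


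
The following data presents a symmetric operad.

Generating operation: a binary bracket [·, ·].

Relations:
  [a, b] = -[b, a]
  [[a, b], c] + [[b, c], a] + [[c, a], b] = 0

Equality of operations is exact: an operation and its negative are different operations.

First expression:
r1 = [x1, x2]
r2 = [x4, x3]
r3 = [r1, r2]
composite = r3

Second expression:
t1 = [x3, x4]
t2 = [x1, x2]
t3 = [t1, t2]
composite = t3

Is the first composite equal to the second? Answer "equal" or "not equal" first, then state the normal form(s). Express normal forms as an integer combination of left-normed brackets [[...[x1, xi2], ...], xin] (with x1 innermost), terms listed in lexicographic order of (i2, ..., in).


equal; both compose to -[[[x1, x2], x3], x4] + [[[x1, x2], x4], x3]

The first expression, normalized: -[[[x1, x2], x3], x4] + [[[x1, x2], x4], x3]
The second expression, normalized: -[[[x1, x2], x3], x4] + [[[x1, x2], x4], x3]
One common form — equal.


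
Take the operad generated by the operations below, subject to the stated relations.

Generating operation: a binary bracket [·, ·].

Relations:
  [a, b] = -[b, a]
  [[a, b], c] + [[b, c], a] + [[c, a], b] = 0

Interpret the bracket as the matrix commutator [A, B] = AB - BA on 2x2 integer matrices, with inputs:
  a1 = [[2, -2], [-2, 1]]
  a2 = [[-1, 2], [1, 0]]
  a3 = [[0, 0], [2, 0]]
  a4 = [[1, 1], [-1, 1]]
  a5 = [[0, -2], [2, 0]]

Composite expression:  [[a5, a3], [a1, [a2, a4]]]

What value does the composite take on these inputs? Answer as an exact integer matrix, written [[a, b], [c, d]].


[[0, 104], [104, 0]]

[a5, a3] = [[-4, 0], [0, 4]]
[a2, a4] = [[-3, -1], [-1, 3]]
[a1, [a2, a4]] = [[0, -13], [13, 0]]
[[a5, a3], [a1, [a2, a4]]] = [[0, 104], [104, 0]]


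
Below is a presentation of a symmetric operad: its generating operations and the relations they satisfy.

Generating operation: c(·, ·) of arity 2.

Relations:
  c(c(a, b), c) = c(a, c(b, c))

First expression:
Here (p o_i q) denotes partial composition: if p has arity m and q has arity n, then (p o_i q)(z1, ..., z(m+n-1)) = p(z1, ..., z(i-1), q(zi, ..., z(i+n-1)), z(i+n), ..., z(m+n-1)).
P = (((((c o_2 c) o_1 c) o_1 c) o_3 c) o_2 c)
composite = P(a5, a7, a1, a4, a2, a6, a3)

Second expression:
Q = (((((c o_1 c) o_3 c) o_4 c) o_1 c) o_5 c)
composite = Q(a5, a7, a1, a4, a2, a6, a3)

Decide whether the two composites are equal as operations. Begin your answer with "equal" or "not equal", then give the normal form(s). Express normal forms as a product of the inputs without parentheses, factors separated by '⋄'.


Normal form of the first expression: a5 ⋄ a7 ⋄ a1 ⋄ a4 ⋄ a2 ⋄ a6 ⋄ a3
Normal form of the second expression: a5 ⋄ a7 ⋄ a1 ⋄ a4 ⋄ a2 ⋄ a6 ⋄ a3
Both agree, so they are equal.

equal; the common form is a5 ⋄ a7 ⋄ a1 ⋄ a4 ⋄ a2 ⋄ a6 ⋄ a3


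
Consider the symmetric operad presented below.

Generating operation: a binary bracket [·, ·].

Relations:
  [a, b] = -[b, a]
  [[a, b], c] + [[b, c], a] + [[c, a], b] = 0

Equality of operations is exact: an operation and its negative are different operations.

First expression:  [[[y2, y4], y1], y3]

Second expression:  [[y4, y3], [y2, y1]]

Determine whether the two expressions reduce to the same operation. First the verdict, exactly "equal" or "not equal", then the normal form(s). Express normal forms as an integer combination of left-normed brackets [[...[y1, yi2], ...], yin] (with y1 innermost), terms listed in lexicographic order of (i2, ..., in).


not equal; first: -[[[y1, y2], y4], y3] + [[[y1, y4], y2], y3]; second: -[[[y1, y2], y3], y4] + [[[y1, y2], y4], y3]

Reducing the first expression gives -[[[y1, y2], y4], y3] + [[[y1, y4], y2], y3]
Reducing the second expression gives -[[[y1, y2], y3], y4] + [[[y1, y2], y4], y3]
The normal forms differ: not equal.


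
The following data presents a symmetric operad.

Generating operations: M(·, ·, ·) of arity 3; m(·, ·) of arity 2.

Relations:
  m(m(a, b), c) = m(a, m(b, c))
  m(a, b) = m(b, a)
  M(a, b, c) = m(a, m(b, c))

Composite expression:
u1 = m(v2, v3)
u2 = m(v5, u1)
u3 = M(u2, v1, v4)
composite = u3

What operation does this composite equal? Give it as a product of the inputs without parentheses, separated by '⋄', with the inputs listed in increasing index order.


v1 ⋄ v2 ⋄ v3 ⋄ v4 ⋄ v5

Shape and order are irrelevant to M; the v-input set decides.
m(v2, v3) collapses to v2 ⋄ v3
m(v5, m(v2, v3)) collapses to v5 ⋄ v2 ⋄ v3
M(m(v5, m(v2, v3)), v1, v4) collapses to v5 ⋄ v2 ⋄ v3 ⋄ v1 ⋄ v4
sorting the factors by input index: v1 ⋄ v2 ⋄ v3 ⋄ v4 ⋄ v5


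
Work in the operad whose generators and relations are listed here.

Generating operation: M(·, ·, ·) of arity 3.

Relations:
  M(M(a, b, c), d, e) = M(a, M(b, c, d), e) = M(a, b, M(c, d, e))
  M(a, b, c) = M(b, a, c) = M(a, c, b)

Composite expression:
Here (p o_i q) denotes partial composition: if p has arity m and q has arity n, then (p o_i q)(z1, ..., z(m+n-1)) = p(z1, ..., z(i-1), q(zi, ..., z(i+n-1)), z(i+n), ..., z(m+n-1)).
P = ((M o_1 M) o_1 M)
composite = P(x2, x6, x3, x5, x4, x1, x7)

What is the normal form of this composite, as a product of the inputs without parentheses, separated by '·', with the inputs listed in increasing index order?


x1 · x2 · x3 · x4 · x5 · x6 · x7

Key point: M commutes, so take the x-inputs in any fixed order.
M(x2, x6, x3) unparenthesizes to x2 · x6 · x3
M(M(x2, x6, x3), x5, x4) unparenthesizes to x2 · x6 · x3 · x5 · x4
M(M(M(x2, x6, x3), x5, x4), x1, x7) unparenthesizes to x2 · x6 · x3 · x5 · x4 · x1 · x7
commutativity sorts the factors: x1 · x2 · x3 · x4 · x5 · x6 · x7


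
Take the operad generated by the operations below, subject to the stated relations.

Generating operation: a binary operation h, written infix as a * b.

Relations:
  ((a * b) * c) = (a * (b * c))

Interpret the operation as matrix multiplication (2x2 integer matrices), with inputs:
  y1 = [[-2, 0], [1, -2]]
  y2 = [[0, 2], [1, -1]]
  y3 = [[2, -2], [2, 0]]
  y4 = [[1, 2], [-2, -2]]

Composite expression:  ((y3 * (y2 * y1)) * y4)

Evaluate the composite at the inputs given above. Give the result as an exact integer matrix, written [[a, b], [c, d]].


(y2 * y1) = [[2, -4], [-3, 2]]
(y3 * (y2 * y1)) = [[10, -12], [4, -8]]
((y3 * (y2 * y1)) * y4) = [[34, 44], [20, 24]]

[[34, 44], [20, 24]]


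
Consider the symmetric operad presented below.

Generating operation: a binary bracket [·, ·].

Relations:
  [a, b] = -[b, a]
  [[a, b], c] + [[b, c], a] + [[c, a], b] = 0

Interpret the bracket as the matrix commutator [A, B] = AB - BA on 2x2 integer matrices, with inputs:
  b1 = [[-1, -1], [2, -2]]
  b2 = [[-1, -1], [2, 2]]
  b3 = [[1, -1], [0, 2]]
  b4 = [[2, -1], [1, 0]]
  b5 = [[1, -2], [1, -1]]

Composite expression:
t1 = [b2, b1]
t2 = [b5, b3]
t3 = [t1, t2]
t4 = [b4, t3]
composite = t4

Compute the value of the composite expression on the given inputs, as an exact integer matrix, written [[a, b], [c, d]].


[[-8, 40], [24, 8]]


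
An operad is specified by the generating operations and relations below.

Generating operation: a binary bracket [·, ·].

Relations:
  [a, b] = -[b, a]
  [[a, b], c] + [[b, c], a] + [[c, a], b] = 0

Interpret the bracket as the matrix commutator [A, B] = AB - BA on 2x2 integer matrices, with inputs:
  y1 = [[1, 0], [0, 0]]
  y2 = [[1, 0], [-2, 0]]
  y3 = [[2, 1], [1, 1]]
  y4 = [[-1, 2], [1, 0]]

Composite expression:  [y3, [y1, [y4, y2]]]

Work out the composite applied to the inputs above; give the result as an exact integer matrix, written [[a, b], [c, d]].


[y4, y2] = [[-4, -2], [-1, 4]]
[y1, [y4, y2]] = [[0, -2], [1, 0]]
[y3, [y1, [y4, y2]]] = [[3, -2], [-1, -3]]

[[3, -2], [-1, -3]]


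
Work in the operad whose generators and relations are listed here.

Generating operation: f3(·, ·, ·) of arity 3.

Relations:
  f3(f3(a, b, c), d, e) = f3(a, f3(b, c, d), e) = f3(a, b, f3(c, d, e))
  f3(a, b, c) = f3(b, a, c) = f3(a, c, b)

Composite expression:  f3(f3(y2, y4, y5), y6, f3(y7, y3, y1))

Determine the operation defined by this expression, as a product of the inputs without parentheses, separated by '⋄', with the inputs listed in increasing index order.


y1 ⋄ y2 ⋄ y3 ⋄ y4 ⋄ y5 ⋄ y6 ⋄ y7

Any arrangement under f3 is one operation, so sort the y-inputs.
f3(y2, y4, y5) collapses to y2 ⋄ y4 ⋄ y5
f3(y7, y3, y1) collapses to y7 ⋄ y3 ⋄ y1
f3(f3(y2, y4, y5), y6, f3(y7, y3, y1)) collapses to y2 ⋄ y4 ⋄ y5 ⋄ y6 ⋄ y7 ⋄ y3 ⋄ y1
putting the inputs in ascending order: y1 ⋄ y2 ⋄ y3 ⋄ y4 ⋄ y5 ⋄ y6 ⋄ y7


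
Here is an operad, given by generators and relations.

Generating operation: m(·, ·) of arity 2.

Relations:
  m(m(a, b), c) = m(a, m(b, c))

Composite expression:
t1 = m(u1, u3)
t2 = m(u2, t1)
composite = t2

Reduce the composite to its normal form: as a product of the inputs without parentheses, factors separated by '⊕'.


u2 ⊕ u1 ⊕ u3

All parenthesizations of m agree; list the u-inputs left to right.
m(u1, u3) reduces to u1 ⊕ u3
m(u2, m(u1, u3)) reduces to u2 ⊕ u1 ⊕ u3


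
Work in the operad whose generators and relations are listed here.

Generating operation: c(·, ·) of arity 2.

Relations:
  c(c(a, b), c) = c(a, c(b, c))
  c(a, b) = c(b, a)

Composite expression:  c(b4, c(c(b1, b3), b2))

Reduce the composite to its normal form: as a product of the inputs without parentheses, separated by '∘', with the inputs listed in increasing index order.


Shape and order are irrelevant to c; the b-input set decides.
c(b1, b3) linearizes to b1 ∘ b3
c(c(b1, b3), b2) linearizes to b1 ∘ b3 ∘ b2
c(b4, c(c(b1, b3), b2)) linearizes to b4 ∘ b1 ∘ b3 ∘ b2
rearranged into index order: b1 ∘ b2 ∘ b3 ∘ b4

b1 ∘ b2 ∘ b3 ∘ b4


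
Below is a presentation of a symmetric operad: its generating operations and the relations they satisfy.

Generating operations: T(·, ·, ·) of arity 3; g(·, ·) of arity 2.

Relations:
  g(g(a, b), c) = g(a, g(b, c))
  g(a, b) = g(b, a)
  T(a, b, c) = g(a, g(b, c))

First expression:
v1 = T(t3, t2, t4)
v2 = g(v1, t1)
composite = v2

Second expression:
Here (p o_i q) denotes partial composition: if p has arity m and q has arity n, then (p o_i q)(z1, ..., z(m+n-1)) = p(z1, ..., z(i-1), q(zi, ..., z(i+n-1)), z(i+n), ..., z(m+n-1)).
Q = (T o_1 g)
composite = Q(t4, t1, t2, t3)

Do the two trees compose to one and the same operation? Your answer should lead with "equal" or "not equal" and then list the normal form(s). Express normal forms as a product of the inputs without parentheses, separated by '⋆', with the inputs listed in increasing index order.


The first expression reduces to t1 ⋆ t2 ⋆ t3 ⋆ t4
The second expression reduces to t1 ⋆ t2 ⋆ t3 ⋆ t4
Both agree, so they are equal.

equal; both compose to t1 ⋆ t2 ⋆ t3 ⋆ t4


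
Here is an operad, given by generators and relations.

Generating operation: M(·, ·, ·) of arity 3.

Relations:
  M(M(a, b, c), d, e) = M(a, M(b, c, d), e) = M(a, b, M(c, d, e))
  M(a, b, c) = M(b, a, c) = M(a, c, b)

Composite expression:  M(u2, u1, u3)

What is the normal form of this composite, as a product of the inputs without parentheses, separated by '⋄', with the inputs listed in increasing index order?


u1 ⋄ u2 ⋄ u3

Both nesting and order wash out for M; what remains is which u's occur.
M(u2, u1, u3) flattens to u2 ⋄ u1 ⋄ u3
rearranged into index order: u1 ⋄ u2 ⋄ u3


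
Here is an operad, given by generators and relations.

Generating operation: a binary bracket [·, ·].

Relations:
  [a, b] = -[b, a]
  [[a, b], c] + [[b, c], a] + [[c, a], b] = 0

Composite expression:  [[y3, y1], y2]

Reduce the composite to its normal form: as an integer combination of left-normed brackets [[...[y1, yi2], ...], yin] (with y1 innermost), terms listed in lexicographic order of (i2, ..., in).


Antisymmetry and Jacobi reduce to y1-anchored left-normed brackets.
Composite bracket: [[y3, y1], y2]
The bracket unfolds into 4 signed words via [a, b] = ab - ba (2^2 = 4).
The y1-initial words carry the normal form:
  word y1y3y2 has sign -1, contributing -[[y1, y3], y2]

-[[y1, y3], y2]


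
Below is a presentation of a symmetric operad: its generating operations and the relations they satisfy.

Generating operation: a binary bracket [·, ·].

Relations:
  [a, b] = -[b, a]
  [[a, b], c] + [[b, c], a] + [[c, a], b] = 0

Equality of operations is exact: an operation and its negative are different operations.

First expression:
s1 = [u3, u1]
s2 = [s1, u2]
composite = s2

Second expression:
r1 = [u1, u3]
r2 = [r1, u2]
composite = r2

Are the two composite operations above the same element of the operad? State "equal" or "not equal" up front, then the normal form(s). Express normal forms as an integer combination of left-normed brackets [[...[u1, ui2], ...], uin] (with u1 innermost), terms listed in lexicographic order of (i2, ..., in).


Reducing the first expression gives -[[u1, u3], u2]
Reducing the second expression gives [[u1, u3], u2]
They disagree, so not equal.

not equal; the first gives -[[u1, u3], u2] and the second [[u1, u3], u2]


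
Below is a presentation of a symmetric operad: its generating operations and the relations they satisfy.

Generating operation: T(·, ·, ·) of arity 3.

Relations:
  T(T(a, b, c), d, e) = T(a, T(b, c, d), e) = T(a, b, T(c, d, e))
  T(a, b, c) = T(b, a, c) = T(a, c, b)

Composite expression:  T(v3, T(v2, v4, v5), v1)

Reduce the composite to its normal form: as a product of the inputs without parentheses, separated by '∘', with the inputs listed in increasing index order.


v1 ∘ v2 ∘ v3 ∘ v4 ∘ v5

Shape and order are irrelevant to T; the v-input set decides.
T(v2, v4, v5) linearizes to v2 ∘ v4 ∘ v5
T(v3, T(v2, v4, v5), v1) linearizes to v3 ∘ v2 ∘ v4 ∘ v5 ∘ v1
commutativity sorts the factors: v1 ∘ v2 ∘ v3 ∘ v4 ∘ v5


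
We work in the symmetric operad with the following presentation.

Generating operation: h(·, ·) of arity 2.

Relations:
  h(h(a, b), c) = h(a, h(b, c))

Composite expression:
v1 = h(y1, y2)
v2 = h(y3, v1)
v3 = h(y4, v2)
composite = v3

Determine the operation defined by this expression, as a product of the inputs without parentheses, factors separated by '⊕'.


y4 ⊕ y3 ⊕ y1 ⊕ y2

Associativity of h dissolves the nesting; only the y-input order survives.
h(y1, y2) reduces to y1 ⊕ y2
h(y3, h(y1, y2)) reduces to y3 ⊕ y1 ⊕ y2
h(y4, h(y3, h(y1, y2))) reduces to y4 ⊕ y3 ⊕ y1 ⊕ y2


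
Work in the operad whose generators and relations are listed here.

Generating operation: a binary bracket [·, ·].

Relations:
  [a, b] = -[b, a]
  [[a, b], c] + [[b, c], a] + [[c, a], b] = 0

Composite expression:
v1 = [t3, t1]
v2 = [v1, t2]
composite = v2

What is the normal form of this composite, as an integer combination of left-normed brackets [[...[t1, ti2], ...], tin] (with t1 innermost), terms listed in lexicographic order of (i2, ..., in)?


-[[t1, t3], t2]

Left-normed coefficients sit on the t1-initial expansion words.
Composite bracket: [[t3, t1], t2]
Applying ab - ba throughout gives 4 signed words (2^2 = 4).
Words beginning with t1 determine it all:
  sign of t1t3t2 is -1, so it contributes -[[t1, t3], t2]


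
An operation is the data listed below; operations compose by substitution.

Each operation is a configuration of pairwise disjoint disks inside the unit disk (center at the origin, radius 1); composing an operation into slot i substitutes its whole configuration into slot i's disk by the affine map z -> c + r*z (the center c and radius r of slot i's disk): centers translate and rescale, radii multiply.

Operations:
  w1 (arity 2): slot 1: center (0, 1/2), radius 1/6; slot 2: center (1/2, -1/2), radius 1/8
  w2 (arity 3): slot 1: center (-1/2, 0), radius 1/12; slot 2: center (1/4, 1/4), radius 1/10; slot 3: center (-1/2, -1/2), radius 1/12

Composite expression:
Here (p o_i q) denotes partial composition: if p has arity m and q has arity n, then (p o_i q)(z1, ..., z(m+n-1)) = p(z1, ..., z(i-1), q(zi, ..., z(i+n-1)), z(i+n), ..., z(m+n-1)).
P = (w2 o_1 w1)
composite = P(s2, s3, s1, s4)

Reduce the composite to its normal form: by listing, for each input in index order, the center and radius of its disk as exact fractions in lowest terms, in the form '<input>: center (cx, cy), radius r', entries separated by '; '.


Follow each s-input down from w2: c' goes to c + r*c', radius to r*r'.
for s2, the 2-step affine chain lands on center (-1/2, 1/24), radius 1/72
for s3, the 2-step affine chain lands on center (-11/24, -1/24), radius 1/96
for s1, the 1-step affine chain lands on center (1/4, 1/4), radius 1/10
for s4, the 1-step affine chain lands on center (-1/2, -1/2), radius 1/12

s1: center (1/4, 1/4), radius 1/10; s2: center (-1/2, 1/24), radius 1/72; s3: center (-11/24, -1/24), radius 1/96; s4: center (-1/2, -1/2), radius 1/12


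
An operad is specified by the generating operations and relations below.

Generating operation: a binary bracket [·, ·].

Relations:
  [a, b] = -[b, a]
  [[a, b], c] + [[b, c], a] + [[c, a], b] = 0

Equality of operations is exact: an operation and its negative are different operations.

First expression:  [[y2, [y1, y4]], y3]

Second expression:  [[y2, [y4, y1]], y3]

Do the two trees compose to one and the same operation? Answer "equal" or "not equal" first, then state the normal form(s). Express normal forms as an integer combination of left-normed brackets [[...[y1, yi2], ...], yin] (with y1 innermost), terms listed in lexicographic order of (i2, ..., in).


In normal form, the first expression is -[[[y1, y4], y2], y3]
In normal form, the second expression is [[[y1, y4], y2], y3]
Different reductions; not equal.

not equal — first -[[[y1, y4], y2], y3], second [[[y1, y4], y2], y3]


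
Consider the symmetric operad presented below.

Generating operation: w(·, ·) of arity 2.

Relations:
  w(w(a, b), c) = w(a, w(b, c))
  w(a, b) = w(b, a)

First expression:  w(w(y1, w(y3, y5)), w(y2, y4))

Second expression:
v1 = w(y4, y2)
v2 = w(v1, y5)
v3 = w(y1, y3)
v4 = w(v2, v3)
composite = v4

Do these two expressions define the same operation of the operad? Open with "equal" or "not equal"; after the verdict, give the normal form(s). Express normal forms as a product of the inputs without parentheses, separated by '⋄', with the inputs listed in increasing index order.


The first expression reduces to y1 ⋄ y2 ⋄ y3 ⋄ y4 ⋄ y5
The second expression reduces to y1 ⋄ y2 ⋄ y3 ⋄ y4 ⋄ y5
Identical normal forms: equal.

equal: each reduces to y1 ⋄ y2 ⋄ y3 ⋄ y4 ⋄ y5


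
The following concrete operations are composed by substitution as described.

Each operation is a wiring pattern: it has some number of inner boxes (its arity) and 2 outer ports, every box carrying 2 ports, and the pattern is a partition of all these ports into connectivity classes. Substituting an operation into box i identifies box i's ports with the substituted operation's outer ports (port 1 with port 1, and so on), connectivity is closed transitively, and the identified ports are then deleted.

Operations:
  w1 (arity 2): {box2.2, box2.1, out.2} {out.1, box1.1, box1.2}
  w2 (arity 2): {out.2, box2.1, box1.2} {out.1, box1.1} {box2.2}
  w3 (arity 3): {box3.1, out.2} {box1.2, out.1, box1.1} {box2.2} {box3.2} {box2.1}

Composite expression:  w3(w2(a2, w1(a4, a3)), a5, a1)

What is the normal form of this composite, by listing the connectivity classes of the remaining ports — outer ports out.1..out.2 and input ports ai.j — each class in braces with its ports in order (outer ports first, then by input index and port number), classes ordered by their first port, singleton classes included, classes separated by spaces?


{out.1, a2.1, a2.2, a4.1, a4.2} {out.2, a1.1} {a1.2} {a3.1, a3.2} {a5.1} {a5.2}

Two ports join when wires chain via w3-identified ports.
stage w1: inputs (a4, a3), connectivity {out.1, a4.1, a4.2} {out.2, a3.1, a3.2}, out.j its boundary
stage w2: inputs (a2, a4, a3), connectivity {out.1, a2.1} {out.2, a2.2, a4.1, a4.2} {a3.1, a3.2}, out.j its boundary
stage w3: inputs (a2, a4, a3, a5, a1), connectivity {out.1, a2.1, a2.2, a4.1, a4.2} {out.2, a1.1} {a1.2} {a3.1, a3.2} {a5.1} {a5.2}, out.j its boundary
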